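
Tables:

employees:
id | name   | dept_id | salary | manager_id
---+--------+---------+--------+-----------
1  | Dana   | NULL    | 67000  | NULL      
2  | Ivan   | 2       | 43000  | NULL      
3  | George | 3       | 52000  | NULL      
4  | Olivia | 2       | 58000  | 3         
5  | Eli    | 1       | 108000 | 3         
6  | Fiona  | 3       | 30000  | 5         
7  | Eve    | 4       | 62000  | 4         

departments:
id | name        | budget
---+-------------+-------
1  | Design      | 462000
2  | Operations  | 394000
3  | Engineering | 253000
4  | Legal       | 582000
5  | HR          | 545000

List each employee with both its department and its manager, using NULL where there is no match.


Two LEFT JOINs from the same base table employees: one to departments via dept_id, one to employees itself via manager_id. Both are LEFT so every employee is preserved.
Match against departments:
  - employee 1 (Dana): dept_id=NULL, no match -> kept with NULL
  - employee 2 (Ivan): dept_id=2 -> matches Operations
  - employee 3 (George): dept_id=3 -> matches Engineering
  - employee 4 (Olivia): dept_id=2 -> matches Operations
  - employee 5 (Eli): dept_id=1 -> matches Design
  - employee 6 (Fiona): dept_id=3 -> matches Engineering
  - employee 7 (Eve): dept_id=4 -> matches Legal
Match against employees (self):
  - employee 1 (Dana): manager_id=NULL -> NULL
  - employee 2 (Ivan): manager_id=NULL -> NULL
  - employee 3 (George): manager_id=NULL -> NULL
  - employee 4 (Olivia): manager_id=3 -> George
  - employee 5 (Eli): manager_id=3 -> George
  - employee 6 (Fiona): manager_id=5 -> Eli
  - employee 7 (Eve): manager_id=4 -> Olivia

SQL:
SELECT a.name, b.name AS department, c.name AS manager
FROM employees a
LEFT JOIN departments b ON a.dept_id = b.id
LEFT JOIN employees c ON a.manager_id = c.id

Result:
name   | department  | manager
-------+-------------+--------
Dana   | NULL        | NULL   
Ivan   | Operations  | NULL   
George | Engineering | NULL   
Olivia | Operations  | George 
Eli    | Design      | George 
Fiona  | Engineering | Eli    
Eve    | Legal       | Olivia 


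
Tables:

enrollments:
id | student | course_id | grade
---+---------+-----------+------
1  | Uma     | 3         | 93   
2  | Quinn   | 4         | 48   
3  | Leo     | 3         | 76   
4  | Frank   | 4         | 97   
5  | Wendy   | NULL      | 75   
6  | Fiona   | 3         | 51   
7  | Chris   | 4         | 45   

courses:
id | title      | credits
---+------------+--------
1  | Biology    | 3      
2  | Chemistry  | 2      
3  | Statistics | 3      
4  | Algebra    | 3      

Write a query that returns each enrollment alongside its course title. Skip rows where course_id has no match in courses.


INNER JOIN keeps only enrollments rows whose course_id matches an id in courses. Walk through each enrollment:
  - enrollment 1 (Uma): course_id=3 -> matches Statistics
  - enrollment 2 (Quinn): course_id=4 -> matches Algebra
  - enrollment 3 (Leo): course_id=3 -> matches Statistics
  - enrollment 4 (Frank): course_id=4 -> matches Algebra
  - enrollment 5 (Wendy): course_id=NULL, no match -> dropped
  - enrollment 6 (Fiona): course_id=3 -> matches Statistics
  - enrollment 7 (Chris): course_id=4 -> matches Algebra
So 1 of 7 rows is dropped.

SQL:
SELECT a.student, b.title AS course
FROM enrollments a
INNER JOIN courses b ON a.course_id = b.id

Result:
student | course    
--------+-----------
Uma     | Statistics
Quinn   | Algebra   
Leo     | Statistics
Frank   | Algebra   
Fiona   | Statistics
Chris   | Algebra   


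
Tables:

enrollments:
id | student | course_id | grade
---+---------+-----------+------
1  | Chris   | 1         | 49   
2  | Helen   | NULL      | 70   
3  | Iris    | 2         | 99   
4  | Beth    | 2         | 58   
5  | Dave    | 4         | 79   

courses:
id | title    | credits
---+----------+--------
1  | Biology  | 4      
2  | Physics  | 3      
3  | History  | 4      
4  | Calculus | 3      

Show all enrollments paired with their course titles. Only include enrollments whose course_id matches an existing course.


INNER JOIN keeps only enrollments rows whose course_id matches an id in courses. Walk through each enrollment:
  - enrollment 1 (Chris): course_id=1 -> matches Biology
  - enrollment 2 (Helen): course_id=NULL, no match -> dropped
  - enrollment 3 (Iris): course_id=2 -> matches Physics
  - enrollment 4 (Beth): course_id=2 -> matches Physics
  - enrollment 5 (Dave): course_id=4 -> matches Calculus
So 1 of 5 rows is dropped.

SQL:
SELECT a.student, b.title AS course
FROM enrollments a
INNER JOIN courses b ON a.course_id = b.id

Result:
student | course  
--------+---------
Chris   | Biology 
Iris    | Physics 
Beth    | Physics 
Dave    | Calculus


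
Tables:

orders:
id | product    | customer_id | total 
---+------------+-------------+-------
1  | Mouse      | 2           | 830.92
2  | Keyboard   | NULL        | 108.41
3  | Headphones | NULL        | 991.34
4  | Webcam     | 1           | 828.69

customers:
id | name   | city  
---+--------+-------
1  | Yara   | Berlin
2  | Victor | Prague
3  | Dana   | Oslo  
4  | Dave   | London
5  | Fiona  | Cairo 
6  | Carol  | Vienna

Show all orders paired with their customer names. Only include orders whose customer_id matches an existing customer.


INNER JOIN keeps only orders rows whose customer_id matches an id in customers. Walk through each order:
  - order 1 (Mouse): customer_id=2 -> matches Victor
  - order 2 (Keyboard): customer_id=NULL, no match -> dropped
  - order 3 (Headphones): customer_id=NULL, no match -> dropped
  - order 4 (Webcam): customer_id=1 -> matches Yara
So 2 of 4 rows are dropped.

SQL:
SELECT a.product, b.name AS customer
FROM orders a
INNER JOIN customers b ON a.customer_id = b.id

Result:
product | customer
--------+---------
Mouse   | Victor  
Webcam  | Yara    


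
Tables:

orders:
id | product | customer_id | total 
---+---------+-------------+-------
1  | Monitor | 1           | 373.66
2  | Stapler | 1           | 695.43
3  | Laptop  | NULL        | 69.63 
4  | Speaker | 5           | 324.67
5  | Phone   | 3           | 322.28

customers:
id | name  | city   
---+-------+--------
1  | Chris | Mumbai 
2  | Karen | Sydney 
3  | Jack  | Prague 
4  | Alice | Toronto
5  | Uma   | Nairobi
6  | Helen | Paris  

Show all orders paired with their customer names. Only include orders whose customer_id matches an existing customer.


INNER JOIN keeps only orders rows whose customer_id matches an id in customers. Walk through each order:
  - order 1 (Monitor): customer_id=1 -> matches Chris
  - order 2 (Stapler): customer_id=1 -> matches Chris
  - order 3 (Laptop): customer_id=NULL, no match -> dropped
  - order 4 (Speaker): customer_id=5 -> matches Uma
  - order 5 (Phone): customer_id=3 -> matches Jack
So 1 of 5 rows is dropped.

SQL:
SELECT a.product, b.name AS customer
FROM orders a
INNER JOIN customers b ON a.customer_id = b.id

Result:
product | customer
--------+---------
Monitor | Chris   
Stapler | Chris   
Speaker | Uma     
Phone   | Jack    


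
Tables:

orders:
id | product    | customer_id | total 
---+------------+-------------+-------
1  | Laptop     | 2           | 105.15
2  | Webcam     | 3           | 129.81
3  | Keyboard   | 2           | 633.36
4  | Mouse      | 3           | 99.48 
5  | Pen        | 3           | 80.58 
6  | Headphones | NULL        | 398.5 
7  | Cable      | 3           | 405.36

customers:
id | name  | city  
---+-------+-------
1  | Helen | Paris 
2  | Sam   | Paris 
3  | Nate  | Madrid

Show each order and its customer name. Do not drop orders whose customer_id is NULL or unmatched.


LEFT JOIN keeps every row from orders (the left table); where customer_id has no match in customers, the customer columns become NULL. Walk through each order:
  - order 1 (Laptop): customer_id=2 -> matches Sam
  - order 2 (Webcam): customer_id=3 -> matches Nate
  - order 3 (Keyboard): customer_id=2 -> matches Sam
  - order 4 (Mouse): customer_id=3 -> matches Nate
  - order 5 (Pen): customer_id=3 -> matches Nate
  - order 6 (Headphones): customer_id=NULL, no match -> kept with NULL
  - order 7 (Cable): customer_id=3 -> matches Nate
All 7 rows appear; 1 has NULL customer.

SQL:
SELECT a.product, b.name AS customer
FROM orders a
LEFT JOIN customers b ON a.customer_id = b.id

Result:
product    | customer
-----------+---------
Laptop     | Sam     
Webcam     | Nate    
Keyboard   | Sam     
Mouse      | Nate    
Pen        | Nate    
Headphones | NULL    
Cable      | Nate    


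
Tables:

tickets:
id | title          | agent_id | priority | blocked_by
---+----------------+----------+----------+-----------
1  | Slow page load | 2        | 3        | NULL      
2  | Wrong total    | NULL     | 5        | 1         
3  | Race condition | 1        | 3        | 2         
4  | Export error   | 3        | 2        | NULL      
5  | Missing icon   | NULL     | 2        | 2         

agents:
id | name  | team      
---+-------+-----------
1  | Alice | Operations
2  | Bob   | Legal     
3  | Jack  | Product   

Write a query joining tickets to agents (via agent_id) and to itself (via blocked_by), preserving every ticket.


Two LEFT JOINs from the same base table tickets: one to agents via agent_id, one to tickets itself via blocked_by. Both are LEFT so every ticket is preserved.
Match against agents:
  - ticket 1 (Slow page load): agent_id=2 -> matches Bob
  - ticket 2 (Wrong total): agent_id=NULL, no match -> kept with NULL
  - ticket 3 (Race condition): agent_id=1 -> matches Alice
  - ticket 4 (Export error): agent_id=3 -> matches Jack
  - ticket 5 (Missing icon): agent_id=NULL, no match -> kept with NULL
Match against tickets (self):
  - ticket 1 (Slow page load): blocked_by=NULL -> NULL
  - ticket 2 (Wrong total): blocked_by=1 -> Slow page load
  - ticket 3 (Race condition): blocked_by=2 -> Wrong total
  - ticket 4 (Export error): blocked_by=NULL -> NULL
  - ticket 5 (Missing icon): blocked_by=2 -> Wrong total

SQL:
SELECT a.title, b.name AS agent, c.title AS blocked_by
FROM tickets a
LEFT JOIN agents b ON a.agent_id = b.id
LEFT JOIN tickets c ON a.blocked_by = c.id

Result:
title          | agent | blocked_by    
---------------+-------+---------------
Slow page load | Bob   | NULL          
Wrong total    | NULL  | Slow page load
Race condition | Alice | Wrong total   
Export error   | Jack  | NULL          
Missing icon   | NULL  | Wrong total   


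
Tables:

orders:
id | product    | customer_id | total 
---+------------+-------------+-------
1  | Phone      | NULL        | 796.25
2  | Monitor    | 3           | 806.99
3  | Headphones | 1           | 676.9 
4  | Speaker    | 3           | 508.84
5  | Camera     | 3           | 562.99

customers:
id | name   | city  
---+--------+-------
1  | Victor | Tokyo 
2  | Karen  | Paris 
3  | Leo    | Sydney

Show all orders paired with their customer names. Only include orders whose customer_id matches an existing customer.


INNER JOIN keeps only orders rows whose customer_id matches an id in customers. Walk through each order:
  - order 1 (Phone): customer_id=NULL, no match -> dropped
  - order 2 (Monitor): customer_id=3 -> matches Leo
  - order 3 (Headphones): customer_id=1 -> matches Victor
  - order 4 (Speaker): customer_id=3 -> matches Leo
  - order 5 (Camera): customer_id=3 -> matches Leo
So 1 of 5 rows is dropped.

SQL:
SELECT a.product, b.name AS customer
FROM orders a
INNER JOIN customers b ON a.customer_id = b.id

Result:
product    | customer
-----------+---------
Monitor    | Leo     
Headphones | Victor  
Speaker    | Leo     
Camera     | Leo     


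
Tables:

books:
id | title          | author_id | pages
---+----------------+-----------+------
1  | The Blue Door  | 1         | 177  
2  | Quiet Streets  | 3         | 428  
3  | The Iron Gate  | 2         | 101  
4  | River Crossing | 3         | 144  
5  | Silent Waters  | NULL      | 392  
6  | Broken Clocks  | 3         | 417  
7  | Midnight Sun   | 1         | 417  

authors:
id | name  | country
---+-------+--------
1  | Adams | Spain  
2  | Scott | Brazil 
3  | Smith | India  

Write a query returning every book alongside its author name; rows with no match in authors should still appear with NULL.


LEFT JOIN keeps every row from books (the left table); where author_id has no match in authors, the author columns become NULL. Walk through each book:
  - book 1 (The Blue Door): author_id=1 -> matches Adams
  - book 2 (Quiet Streets): author_id=3 -> matches Smith
  - book 3 (The Iron Gate): author_id=2 -> matches Scott
  - book 4 (River Crossing): author_id=3 -> matches Smith
  - book 5 (Silent Waters): author_id=NULL, no match -> kept with NULL
  - book 6 (Broken Clocks): author_id=3 -> matches Smith
  - book 7 (Midnight Sun): author_id=1 -> matches Adams
All 7 rows appear; 1 has NULL author.

SQL:
SELECT a.title, b.name AS author
FROM books a
LEFT JOIN authors b ON a.author_id = b.id

Result:
title          | author
---------------+-------
The Blue Door  | Adams 
Quiet Streets  | Smith 
The Iron Gate  | Scott 
River Crossing | Smith 
Silent Waters  | NULL  
Broken Clocks  | Smith 
Midnight Sun   | Adams 


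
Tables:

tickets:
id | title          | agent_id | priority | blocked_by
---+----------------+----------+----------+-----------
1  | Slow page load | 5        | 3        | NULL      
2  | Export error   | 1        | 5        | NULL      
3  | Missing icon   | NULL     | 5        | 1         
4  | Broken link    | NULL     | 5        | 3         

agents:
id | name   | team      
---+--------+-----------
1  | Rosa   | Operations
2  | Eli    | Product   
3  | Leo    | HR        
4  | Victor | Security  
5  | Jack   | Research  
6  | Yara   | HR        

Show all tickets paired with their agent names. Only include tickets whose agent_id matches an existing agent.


INNER JOIN keeps only tickets rows whose agent_id matches an id in agents. Walk through each ticket:
  - ticket 1 (Slow page load): agent_id=5 -> matches Jack
  - ticket 2 (Export error): agent_id=1 -> matches Rosa
  - ticket 3 (Missing icon): agent_id=NULL, no match -> dropped
  - ticket 4 (Broken link): agent_id=NULL, no match -> dropped
So 2 of 4 rows are dropped.

SQL:
SELECT a.title, b.name AS agent
FROM tickets a
INNER JOIN agents b ON a.agent_id = b.id

Result:
title          | agent
---------------+------
Slow page load | Jack 
Export error   | Rosa 


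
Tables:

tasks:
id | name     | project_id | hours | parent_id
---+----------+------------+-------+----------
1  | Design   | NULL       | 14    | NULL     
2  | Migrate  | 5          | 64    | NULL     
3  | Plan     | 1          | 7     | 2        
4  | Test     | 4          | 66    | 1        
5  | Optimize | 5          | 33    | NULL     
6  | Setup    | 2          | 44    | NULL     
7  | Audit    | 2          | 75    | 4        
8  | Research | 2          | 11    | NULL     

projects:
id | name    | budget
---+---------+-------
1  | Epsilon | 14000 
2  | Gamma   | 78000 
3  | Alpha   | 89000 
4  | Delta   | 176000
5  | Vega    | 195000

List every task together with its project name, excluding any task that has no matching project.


INNER JOIN keeps only tasks rows whose project_id matches an id in projects. Walk through each task:
  - task 1 (Design): project_id=NULL, no match -> dropped
  - task 2 (Migrate): project_id=5 -> matches Vega
  - task 3 (Plan): project_id=1 -> matches Epsilon
  - task 4 (Test): project_id=4 -> matches Delta
  - task 5 (Optimize): project_id=5 -> matches Vega
  - task 6 (Setup): project_id=2 -> matches Gamma
  - task 7 (Audit): project_id=2 -> matches Gamma
  - task 8 (Research): project_id=2 -> matches Gamma
So 1 of 8 rows is dropped.

SQL:
SELECT a.name, b.name AS project
FROM tasks a
INNER JOIN projects b ON a.project_id = b.id

Result:
name     | project
---------+--------
Migrate  | Vega   
Plan     | Epsilon
Test     | Delta  
Optimize | Vega   
Setup    | Gamma  
Audit    | Gamma  
Research | Gamma  


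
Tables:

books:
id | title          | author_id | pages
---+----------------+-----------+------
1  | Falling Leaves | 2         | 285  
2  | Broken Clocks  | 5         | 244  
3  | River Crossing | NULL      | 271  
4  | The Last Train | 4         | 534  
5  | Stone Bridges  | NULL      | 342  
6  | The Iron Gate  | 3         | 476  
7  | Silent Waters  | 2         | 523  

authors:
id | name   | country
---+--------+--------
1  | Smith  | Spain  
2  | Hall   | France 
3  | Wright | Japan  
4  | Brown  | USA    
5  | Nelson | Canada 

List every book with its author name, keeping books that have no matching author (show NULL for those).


LEFT JOIN keeps every row from books (the left table); where author_id has no match in authors, the author columns become NULL. Walk through each book:
  - book 1 (Falling Leaves): author_id=2 -> matches Hall
  - book 2 (Broken Clocks): author_id=5 -> matches Nelson
  - book 3 (River Crossing): author_id=NULL, no match -> kept with NULL
  - book 4 (The Last Train): author_id=4 -> matches Brown
  - book 5 (Stone Bridges): author_id=NULL, no match -> kept with NULL
  - book 6 (The Iron Gate): author_id=3 -> matches Wright
  - book 7 (Silent Waters): author_id=2 -> matches Hall
All 7 rows appear; 2 have NULL author.

SQL:
SELECT a.title, b.name AS author
FROM books a
LEFT JOIN authors b ON a.author_id = b.id

Result:
title          | author
---------------+-------
Falling Leaves | Hall  
Broken Clocks  | Nelson
River Crossing | NULL  
The Last Train | Brown 
Stone Bridges  | NULL  
The Iron Gate  | Wright
Silent Waters  | Hall  


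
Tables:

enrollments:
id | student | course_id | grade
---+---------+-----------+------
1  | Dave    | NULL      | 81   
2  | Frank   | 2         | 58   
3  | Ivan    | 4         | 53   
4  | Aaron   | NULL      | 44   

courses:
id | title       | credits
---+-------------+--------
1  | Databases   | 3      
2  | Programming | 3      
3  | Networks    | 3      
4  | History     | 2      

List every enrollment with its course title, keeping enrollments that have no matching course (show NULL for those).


LEFT JOIN keeps every row from enrollments (the left table); where course_id has no match in courses, the course columns become NULL. Walk through each enrollment:
  - enrollment 1 (Dave): course_id=NULL, no match -> kept with NULL
  - enrollment 2 (Frank): course_id=2 -> matches Programming
  - enrollment 3 (Ivan): course_id=4 -> matches History
  - enrollment 4 (Aaron): course_id=NULL, no match -> kept with NULL
All 4 rows appear; 2 have NULL course.

SQL:
SELECT a.student, b.title AS course
FROM enrollments a
LEFT JOIN courses b ON a.course_id = b.id

Result:
student | course     
--------+------------
Dave    | NULL       
Frank   | Programming
Ivan    | History    
Aaron   | NULL       


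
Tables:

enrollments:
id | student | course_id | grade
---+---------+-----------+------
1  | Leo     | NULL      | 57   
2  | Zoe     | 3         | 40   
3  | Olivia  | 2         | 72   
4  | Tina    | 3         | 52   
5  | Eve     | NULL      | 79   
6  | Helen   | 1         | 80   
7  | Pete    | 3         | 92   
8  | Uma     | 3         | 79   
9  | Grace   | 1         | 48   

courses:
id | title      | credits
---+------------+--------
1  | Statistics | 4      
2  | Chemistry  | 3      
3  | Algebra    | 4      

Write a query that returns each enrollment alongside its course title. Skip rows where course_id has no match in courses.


INNER JOIN keeps only enrollments rows whose course_id matches an id in courses. Walk through each enrollment:
  - enrollment 1 (Leo): course_id=NULL, no match -> dropped
  - enrollment 2 (Zoe): course_id=3 -> matches Algebra
  - enrollment 3 (Olivia): course_id=2 -> matches Chemistry
  - enrollment 4 (Tina): course_id=3 -> matches Algebra
  - enrollment 5 (Eve): course_id=NULL, no match -> dropped
  - enrollment 6 (Helen): course_id=1 -> matches Statistics
  - enrollment 7 (Pete): course_id=3 -> matches Algebra
  - enrollment 8 (Uma): course_id=3 -> matches Algebra
  - enrollment 9 (Grace): course_id=1 -> matches Statistics
So 2 of 9 rows are dropped.

SQL:
SELECT a.student, b.title AS course
FROM enrollments a
INNER JOIN courses b ON a.course_id = b.id

Result:
student | course    
--------+-----------
Zoe     | Algebra   
Olivia  | Chemistry 
Tina    | Algebra   
Helen   | Statistics
Pete    | Algebra   
Uma     | Algebra   
Grace   | Statistics


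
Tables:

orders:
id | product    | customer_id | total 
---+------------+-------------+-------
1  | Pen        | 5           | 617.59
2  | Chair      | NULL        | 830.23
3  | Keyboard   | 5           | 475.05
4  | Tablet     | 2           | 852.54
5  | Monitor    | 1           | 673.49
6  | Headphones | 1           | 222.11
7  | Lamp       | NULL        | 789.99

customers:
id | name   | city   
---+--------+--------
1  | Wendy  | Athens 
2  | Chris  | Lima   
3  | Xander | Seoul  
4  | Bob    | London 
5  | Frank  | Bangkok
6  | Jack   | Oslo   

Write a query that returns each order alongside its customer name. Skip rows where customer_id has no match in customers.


INNER JOIN keeps only orders rows whose customer_id matches an id in customers. Walk through each order:
  - order 1 (Pen): customer_id=5 -> matches Frank
  - order 2 (Chair): customer_id=NULL, no match -> dropped
  - order 3 (Keyboard): customer_id=5 -> matches Frank
  - order 4 (Tablet): customer_id=2 -> matches Chris
  - order 5 (Monitor): customer_id=1 -> matches Wendy
  - order 6 (Headphones): customer_id=1 -> matches Wendy
  - order 7 (Lamp): customer_id=NULL, no match -> dropped
So 2 of 7 rows are dropped.

SQL:
SELECT a.product, b.name AS customer
FROM orders a
INNER JOIN customers b ON a.customer_id = b.id

Result:
product    | customer
-----------+---------
Pen        | Frank   
Keyboard   | Frank   
Tablet     | Chris   
Monitor    | Wendy   
Headphones | Wendy   


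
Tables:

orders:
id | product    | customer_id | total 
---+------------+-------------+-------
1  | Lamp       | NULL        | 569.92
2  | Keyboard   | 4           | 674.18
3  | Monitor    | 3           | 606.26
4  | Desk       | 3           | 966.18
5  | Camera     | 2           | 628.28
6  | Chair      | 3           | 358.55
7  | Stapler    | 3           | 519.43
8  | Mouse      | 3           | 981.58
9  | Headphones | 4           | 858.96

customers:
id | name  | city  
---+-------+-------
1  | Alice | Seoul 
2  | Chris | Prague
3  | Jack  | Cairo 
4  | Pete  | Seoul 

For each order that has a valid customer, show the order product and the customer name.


INNER JOIN keeps only orders rows whose customer_id matches an id in customers. Walk through each order:
  - order 1 (Lamp): customer_id=NULL, no match -> dropped
  - order 2 (Keyboard): customer_id=4 -> matches Pete
  - order 3 (Monitor): customer_id=3 -> matches Jack
  - order 4 (Desk): customer_id=3 -> matches Jack
  - order 5 (Camera): customer_id=2 -> matches Chris
  - order 6 (Chair): customer_id=3 -> matches Jack
  - order 7 (Stapler): customer_id=3 -> matches Jack
  - order 8 (Mouse): customer_id=3 -> matches Jack
  - order 9 (Headphones): customer_id=4 -> matches Pete
So 1 of 9 rows is dropped.

SQL:
SELECT a.product, b.name AS customer
FROM orders a
INNER JOIN customers b ON a.customer_id = b.id

Result:
product    | customer
-----------+---------
Keyboard   | Pete    
Monitor    | Jack    
Desk       | Jack    
Camera     | Chris   
Chair      | Jack    
Stapler    | Jack    
Mouse      | Jack    
Headphones | Pete    


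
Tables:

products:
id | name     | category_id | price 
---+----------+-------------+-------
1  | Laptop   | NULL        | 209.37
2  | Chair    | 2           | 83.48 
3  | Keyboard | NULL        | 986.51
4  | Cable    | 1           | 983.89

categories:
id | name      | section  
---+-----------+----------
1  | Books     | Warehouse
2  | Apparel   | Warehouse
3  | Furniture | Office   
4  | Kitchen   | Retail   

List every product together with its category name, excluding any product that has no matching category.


INNER JOIN keeps only products rows whose category_id matches an id in categories. Walk through each product:
  - product 1 (Laptop): category_id=NULL, no match -> dropped
  - product 2 (Chair): category_id=2 -> matches Apparel
  - product 3 (Keyboard): category_id=NULL, no match -> dropped
  - product 4 (Cable): category_id=1 -> matches Books
So 2 of 4 rows are dropped.

SQL:
SELECT a.name, b.name AS category
FROM products a
INNER JOIN categories b ON a.category_id = b.id

Result:
name  | category
------+---------
Chair | Apparel 
Cable | Books   


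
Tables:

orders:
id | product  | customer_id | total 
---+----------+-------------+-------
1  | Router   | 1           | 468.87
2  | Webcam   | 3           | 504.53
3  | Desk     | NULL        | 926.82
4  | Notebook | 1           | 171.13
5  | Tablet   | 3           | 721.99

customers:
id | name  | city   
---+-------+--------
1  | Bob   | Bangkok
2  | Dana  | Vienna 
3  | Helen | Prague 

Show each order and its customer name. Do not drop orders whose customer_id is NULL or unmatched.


LEFT JOIN keeps every row from orders (the left table); where customer_id has no match in customers, the customer columns become NULL. Walk through each order:
  - order 1 (Router): customer_id=1 -> matches Bob
  - order 2 (Webcam): customer_id=3 -> matches Helen
  - order 3 (Desk): customer_id=NULL, no match -> kept with NULL
  - order 4 (Notebook): customer_id=1 -> matches Bob
  - order 5 (Tablet): customer_id=3 -> matches Helen
All 5 rows appear; 1 has NULL customer.

SQL:
SELECT a.product, b.name AS customer
FROM orders a
LEFT JOIN customers b ON a.customer_id = b.id

Result:
product  | customer
---------+---------
Router   | Bob     
Webcam   | Helen   
Desk     | NULL    
Notebook | Bob     
Tablet   | Helen   


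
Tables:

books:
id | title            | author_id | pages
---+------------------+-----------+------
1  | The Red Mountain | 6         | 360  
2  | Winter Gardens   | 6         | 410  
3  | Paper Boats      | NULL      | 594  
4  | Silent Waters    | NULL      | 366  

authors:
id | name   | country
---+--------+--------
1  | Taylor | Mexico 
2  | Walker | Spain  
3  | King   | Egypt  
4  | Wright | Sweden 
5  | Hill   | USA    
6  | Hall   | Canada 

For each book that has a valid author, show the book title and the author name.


INNER JOIN keeps only books rows whose author_id matches an id in authors. Walk through each book:
  - book 1 (The Red Mountain): author_id=6 -> matches Hall
  - book 2 (Winter Gardens): author_id=6 -> matches Hall
  - book 3 (Paper Boats): author_id=NULL, no match -> dropped
  - book 4 (Silent Waters): author_id=NULL, no match -> dropped
So 2 of 4 rows are dropped.

SQL:
SELECT a.title, b.name AS author
FROM books a
INNER JOIN authors b ON a.author_id = b.id

Result:
title            | author
-----------------+-------
The Red Mountain | Hall  
Winter Gardens   | Hall  


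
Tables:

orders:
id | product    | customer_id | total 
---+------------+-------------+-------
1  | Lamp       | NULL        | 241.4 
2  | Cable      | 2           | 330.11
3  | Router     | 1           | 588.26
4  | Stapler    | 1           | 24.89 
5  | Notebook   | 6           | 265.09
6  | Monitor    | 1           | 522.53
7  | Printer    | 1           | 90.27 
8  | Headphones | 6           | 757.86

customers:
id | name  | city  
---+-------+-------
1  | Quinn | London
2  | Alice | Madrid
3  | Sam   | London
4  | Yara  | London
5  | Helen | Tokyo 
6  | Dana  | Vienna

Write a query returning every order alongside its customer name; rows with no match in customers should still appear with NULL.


LEFT JOIN keeps every row from orders (the left table); where customer_id has no match in customers, the customer columns become NULL. Walk through each order:
  - order 1 (Lamp): customer_id=NULL, no match -> kept with NULL
  - order 2 (Cable): customer_id=2 -> matches Alice
  - order 3 (Router): customer_id=1 -> matches Quinn
  - order 4 (Stapler): customer_id=1 -> matches Quinn
  - order 5 (Notebook): customer_id=6 -> matches Dana
  - order 6 (Monitor): customer_id=1 -> matches Quinn
  - order 7 (Printer): customer_id=1 -> matches Quinn
  - order 8 (Headphones): customer_id=6 -> matches Dana
All 8 rows appear; 1 has NULL customer.

SQL:
SELECT a.product, b.name AS customer
FROM orders a
LEFT JOIN customers b ON a.customer_id = b.id

Result:
product    | customer
-----------+---------
Lamp       | NULL    
Cable      | Alice   
Router     | Quinn   
Stapler    | Quinn   
Notebook   | Dana    
Monitor    | Quinn   
Printer    | Quinn   
Headphones | Dana    


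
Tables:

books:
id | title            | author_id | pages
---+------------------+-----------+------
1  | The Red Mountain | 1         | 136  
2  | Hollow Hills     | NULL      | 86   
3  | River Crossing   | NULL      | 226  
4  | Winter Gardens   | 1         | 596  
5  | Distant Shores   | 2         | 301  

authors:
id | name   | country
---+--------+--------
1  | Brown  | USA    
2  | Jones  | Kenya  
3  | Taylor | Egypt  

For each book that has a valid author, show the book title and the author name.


INNER JOIN keeps only books rows whose author_id matches an id in authors. Walk through each book:
  - book 1 (The Red Mountain): author_id=1 -> matches Brown
  - book 2 (Hollow Hills): author_id=NULL, no match -> dropped
  - book 3 (River Crossing): author_id=NULL, no match -> dropped
  - book 4 (Winter Gardens): author_id=1 -> matches Brown
  - book 5 (Distant Shores): author_id=2 -> matches Jones
So 2 of 5 rows are dropped.

SQL:
SELECT a.title, b.name AS author
FROM books a
INNER JOIN authors b ON a.author_id = b.id

Result:
title            | author
-----------------+-------
The Red Mountain | Brown 
Winter Gardens   | Brown 
Distant Shores   | Jones 


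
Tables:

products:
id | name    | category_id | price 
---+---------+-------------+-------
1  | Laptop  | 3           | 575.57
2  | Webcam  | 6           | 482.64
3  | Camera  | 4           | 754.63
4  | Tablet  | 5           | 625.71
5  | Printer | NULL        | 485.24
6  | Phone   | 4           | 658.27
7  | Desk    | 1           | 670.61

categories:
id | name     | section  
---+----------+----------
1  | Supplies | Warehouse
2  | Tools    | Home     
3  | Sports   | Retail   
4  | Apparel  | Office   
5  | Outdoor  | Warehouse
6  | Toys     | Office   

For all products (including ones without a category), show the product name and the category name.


LEFT JOIN keeps every row from products (the left table); where category_id has no match in categories, the category columns become NULL. Walk through each product:
  - product 1 (Laptop): category_id=3 -> matches Sports
  - product 2 (Webcam): category_id=6 -> matches Toys
  - product 3 (Camera): category_id=4 -> matches Apparel
  - product 4 (Tablet): category_id=5 -> matches Outdoor
  - product 5 (Printer): category_id=NULL, no match -> kept with NULL
  - product 6 (Phone): category_id=4 -> matches Apparel
  - product 7 (Desk): category_id=1 -> matches Supplies
All 7 rows appear; 1 has NULL category.

SQL:
SELECT a.name, b.name AS category
FROM products a
LEFT JOIN categories b ON a.category_id = b.id

Result:
name    | category
--------+---------
Laptop  | Sports  
Webcam  | Toys    
Camera  | Apparel 
Tablet  | Outdoor 
Printer | NULL    
Phone   | Apparel 
Desk    | Supplies


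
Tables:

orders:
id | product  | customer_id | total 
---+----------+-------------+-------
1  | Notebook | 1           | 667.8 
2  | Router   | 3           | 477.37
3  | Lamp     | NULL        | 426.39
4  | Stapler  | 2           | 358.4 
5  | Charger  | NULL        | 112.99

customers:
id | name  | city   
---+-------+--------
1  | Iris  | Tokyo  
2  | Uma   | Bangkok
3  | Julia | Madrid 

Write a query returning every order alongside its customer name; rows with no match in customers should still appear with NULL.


LEFT JOIN keeps every row from orders (the left table); where customer_id has no match in customers, the customer columns become NULL. Walk through each order:
  - order 1 (Notebook): customer_id=1 -> matches Iris
  - order 2 (Router): customer_id=3 -> matches Julia
  - order 3 (Lamp): customer_id=NULL, no match -> kept with NULL
  - order 4 (Stapler): customer_id=2 -> matches Uma
  - order 5 (Charger): customer_id=NULL, no match -> kept with NULL
All 5 rows appear; 2 have NULL customer.

SQL:
SELECT a.product, b.name AS customer
FROM orders a
LEFT JOIN customers b ON a.customer_id = b.id

Result:
product  | customer
---------+---------
Notebook | Iris    
Router   | Julia   
Lamp     | NULL    
Stapler  | Uma     
Charger  | NULL    


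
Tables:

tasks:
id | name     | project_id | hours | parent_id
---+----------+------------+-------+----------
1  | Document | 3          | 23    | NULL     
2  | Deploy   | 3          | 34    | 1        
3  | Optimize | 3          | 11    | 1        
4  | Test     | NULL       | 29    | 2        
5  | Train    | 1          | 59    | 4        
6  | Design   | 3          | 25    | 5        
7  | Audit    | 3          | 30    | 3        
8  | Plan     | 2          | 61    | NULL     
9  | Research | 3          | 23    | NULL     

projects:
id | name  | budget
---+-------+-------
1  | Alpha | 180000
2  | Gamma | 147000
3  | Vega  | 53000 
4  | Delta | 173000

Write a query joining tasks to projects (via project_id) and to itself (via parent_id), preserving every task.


Two LEFT JOINs from the same base table tasks: one to projects via project_id, one to tasks itself via parent_id. Both are LEFT so every task is preserved.
Match against projects:
  - task 1 (Document): project_id=3 -> matches Vega
  - task 2 (Deploy): project_id=3 -> matches Vega
  - task 3 (Optimize): project_id=3 -> matches Vega
  - task 4 (Test): project_id=NULL, no match -> kept with NULL
  - task 5 (Train): project_id=1 -> matches Alpha
  - task 6 (Design): project_id=3 -> matches Vega
  - task 7 (Audit): project_id=3 -> matches Vega
  - task 8 (Plan): project_id=2 -> matches Gamma
  - task 9 (Research): project_id=3 -> matches Vega
Match against tasks (self):
  - task 1 (Document): parent_id=NULL -> NULL
  - task 2 (Deploy): parent_id=1 -> Document
  - task 3 (Optimize): parent_id=1 -> Document
  - task 4 (Test): parent_id=2 -> Deploy
  - task 5 (Train): parent_id=4 -> Test
  - task 6 (Design): parent_id=5 -> Train
  - task 7 (Audit): parent_id=3 -> Optimize
  - task 8 (Plan): parent_id=NULL -> NULL
  - task 9 (Research): parent_id=NULL -> NULL

SQL:
SELECT a.name, b.name AS project, c.name AS parent
FROM tasks a
LEFT JOIN projects b ON a.project_id = b.id
LEFT JOIN tasks c ON a.parent_id = c.id

Result:
name     | project | parent  
---------+---------+---------
Document | Vega    | NULL    
Deploy   | Vega    | Document
Optimize | Vega    | Document
Test     | NULL    | Deploy  
Train    | Alpha   | Test    
Design   | Vega    | Train   
Audit    | Vega    | Optimize
Plan     | Gamma   | NULL    
Research | Vega    | NULL    


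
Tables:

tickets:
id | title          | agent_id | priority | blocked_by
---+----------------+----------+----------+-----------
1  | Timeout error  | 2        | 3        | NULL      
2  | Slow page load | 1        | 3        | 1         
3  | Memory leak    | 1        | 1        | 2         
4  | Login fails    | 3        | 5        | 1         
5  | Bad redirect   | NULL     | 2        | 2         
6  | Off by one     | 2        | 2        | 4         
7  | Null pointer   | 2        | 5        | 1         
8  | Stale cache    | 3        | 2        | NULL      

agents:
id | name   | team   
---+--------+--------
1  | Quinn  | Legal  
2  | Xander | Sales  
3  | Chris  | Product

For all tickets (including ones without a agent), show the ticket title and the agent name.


LEFT JOIN keeps every row from tickets (the left table); where agent_id has no match in agents, the agent columns become NULL. Walk through each ticket:
  - ticket 1 (Timeout error): agent_id=2 -> matches Xander
  - ticket 2 (Slow page load): agent_id=1 -> matches Quinn
  - ticket 3 (Memory leak): agent_id=1 -> matches Quinn
  - ticket 4 (Login fails): agent_id=3 -> matches Chris
  - ticket 5 (Bad redirect): agent_id=NULL, no match -> kept with NULL
  - ticket 6 (Off by one): agent_id=2 -> matches Xander
  - ticket 7 (Null pointer): agent_id=2 -> matches Xander
  - ticket 8 (Stale cache): agent_id=3 -> matches Chris
All 8 rows appear; 1 has NULL agent.

SQL:
SELECT a.title, b.name AS agent
FROM tickets a
LEFT JOIN agents b ON a.agent_id = b.id

Result:
title          | agent 
---------------+-------
Timeout error  | Xander
Slow page load | Quinn 
Memory leak    | Quinn 
Login fails    | Chris 
Bad redirect   | NULL  
Off by one     | Xander
Null pointer   | Xander
Stale cache    | Chris 


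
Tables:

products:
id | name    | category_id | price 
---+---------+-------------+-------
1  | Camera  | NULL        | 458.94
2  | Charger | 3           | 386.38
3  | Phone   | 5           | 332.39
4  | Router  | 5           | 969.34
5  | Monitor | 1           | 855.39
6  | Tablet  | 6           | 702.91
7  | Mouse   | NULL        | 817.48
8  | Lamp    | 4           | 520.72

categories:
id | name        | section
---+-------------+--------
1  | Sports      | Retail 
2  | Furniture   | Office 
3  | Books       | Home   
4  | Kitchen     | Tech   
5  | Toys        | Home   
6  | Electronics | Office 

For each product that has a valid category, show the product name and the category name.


INNER JOIN keeps only products rows whose category_id matches an id in categories. Walk through each product:
  - product 1 (Camera): category_id=NULL, no match -> dropped
  - product 2 (Charger): category_id=3 -> matches Books
  - product 3 (Phone): category_id=5 -> matches Toys
  - product 4 (Router): category_id=5 -> matches Toys
  - product 5 (Monitor): category_id=1 -> matches Sports
  - product 6 (Tablet): category_id=6 -> matches Electronics
  - product 7 (Mouse): category_id=NULL, no match -> dropped
  - product 8 (Lamp): category_id=4 -> matches Kitchen
So 2 of 8 rows are dropped.

SQL:
SELECT a.name, b.name AS category
FROM products a
INNER JOIN categories b ON a.category_id = b.id

Result:
name    | category   
--------+------------
Charger | Books      
Phone   | Toys       
Router  | Toys       
Monitor | Sports     
Tablet  | Electronics
Lamp    | Kitchen    


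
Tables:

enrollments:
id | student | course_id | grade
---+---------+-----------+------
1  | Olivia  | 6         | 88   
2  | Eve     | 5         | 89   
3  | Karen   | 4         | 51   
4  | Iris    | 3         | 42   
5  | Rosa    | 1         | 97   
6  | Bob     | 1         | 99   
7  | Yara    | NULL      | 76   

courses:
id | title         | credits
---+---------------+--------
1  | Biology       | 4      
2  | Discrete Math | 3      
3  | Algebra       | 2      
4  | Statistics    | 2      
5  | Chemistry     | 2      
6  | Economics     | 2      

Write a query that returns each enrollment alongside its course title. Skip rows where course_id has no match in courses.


INNER JOIN keeps only enrollments rows whose course_id matches an id in courses. Walk through each enrollment:
  - enrollment 1 (Olivia): course_id=6 -> matches Economics
  - enrollment 2 (Eve): course_id=5 -> matches Chemistry
  - enrollment 3 (Karen): course_id=4 -> matches Statistics
  - enrollment 4 (Iris): course_id=3 -> matches Algebra
  - enrollment 5 (Rosa): course_id=1 -> matches Biology
  - enrollment 6 (Bob): course_id=1 -> matches Biology
  - enrollment 7 (Yara): course_id=NULL, no match -> dropped
So 1 of 7 rows is dropped.

SQL:
SELECT a.student, b.title AS course
FROM enrollments a
INNER JOIN courses b ON a.course_id = b.id

Result:
student | course    
--------+-----------
Olivia  | Economics 
Eve     | Chemistry 
Karen   | Statistics
Iris    | Algebra   
Rosa    | Biology   
Bob     | Biology   


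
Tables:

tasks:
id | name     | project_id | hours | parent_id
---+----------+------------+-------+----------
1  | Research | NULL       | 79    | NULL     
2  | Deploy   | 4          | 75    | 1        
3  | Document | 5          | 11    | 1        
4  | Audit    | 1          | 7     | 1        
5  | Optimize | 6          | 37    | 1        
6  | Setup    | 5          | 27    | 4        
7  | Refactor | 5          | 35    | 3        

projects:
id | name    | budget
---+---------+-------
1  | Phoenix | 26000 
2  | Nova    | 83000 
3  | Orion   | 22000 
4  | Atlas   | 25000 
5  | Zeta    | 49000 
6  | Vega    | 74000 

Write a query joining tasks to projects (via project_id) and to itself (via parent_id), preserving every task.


Two LEFT JOINs from the same base table tasks: one to projects via project_id, one to tasks itself via parent_id. Both are LEFT so every task is preserved.
Match against projects:
  - task 1 (Research): project_id=NULL, no match -> kept with NULL
  - task 2 (Deploy): project_id=4 -> matches Atlas
  - task 3 (Document): project_id=5 -> matches Zeta
  - task 4 (Audit): project_id=1 -> matches Phoenix
  - task 5 (Optimize): project_id=6 -> matches Vega
  - task 6 (Setup): project_id=5 -> matches Zeta
  - task 7 (Refactor): project_id=5 -> matches Zeta
Match against tasks (self):
  - task 1 (Research): parent_id=NULL -> NULL
  - task 2 (Deploy): parent_id=1 -> Research
  - task 3 (Document): parent_id=1 -> Research
  - task 4 (Audit): parent_id=1 -> Research
  - task 5 (Optimize): parent_id=1 -> Research
  - task 6 (Setup): parent_id=4 -> Audit
  - task 7 (Refactor): parent_id=3 -> Document

SQL:
SELECT a.name, b.name AS project, c.name AS parent
FROM tasks a
LEFT JOIN projects b ON a.project_id = b.id
LEFT JOIN tasks c ON a.parent_id = c.id

Result:
name     | project | parent  
---------+---------+---------
Research | NULL    | NULL    
Deploy   | Atlas   | Research
Document | Zeta    | Research
Audit    | Phoenix | Research
Optimize | Vega    | Research
Setup    | Zeta    | Audit   
Refactor | Zeta    | Document
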